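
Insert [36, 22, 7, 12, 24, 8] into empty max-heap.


Insert 36: [36]
Insert 22: [36, 22]
Insert 7: [36, 22, 7]
Insert 12: [36, 22, 7, 12]
Insert 24: [36, 24, 7, 12, 22]
Insert 8: [36, 24, 8, 12, 22, 7]

Final heap: [36, 24, 8, 12, 22, 7]


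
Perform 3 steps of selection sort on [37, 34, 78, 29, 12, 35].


Initial: [37, 34, 78, 29, 12, 35]
Step 1: min=12 at 4
  Swap: [12, 34, 78, 29, 37, 35]
Step 2: min=29 at 3
  Swap: [12, 29, 78, 34, 37, 35]
Step 3: min=34 at 3
  Swap: [12, 29, 34, 78, 37, 35]

After 3 steps: [12, 29, 34, 78, 37, 35]


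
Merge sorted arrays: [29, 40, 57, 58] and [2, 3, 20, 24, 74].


Take 2 from B
Take 3 from B
Take 20 from B
Take 24 from B
Take 29 from A
Take 40 from A
Take 57 from A
Take 58 from A

Merged: [2, 3, 20, 24, 29, 40, 57, 58, 74]


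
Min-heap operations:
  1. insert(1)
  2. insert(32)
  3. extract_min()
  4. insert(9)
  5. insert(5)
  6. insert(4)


insert(1) -> [1]
insert(32) -> [1, 32]
extract_min()->1, [32]
insert(9) -> [9, 32]
insert(5) -> [5, 32, 9]
insert(4) -> [4, 5, 9, 32]

Final heap: [4, 5, 9, 32]


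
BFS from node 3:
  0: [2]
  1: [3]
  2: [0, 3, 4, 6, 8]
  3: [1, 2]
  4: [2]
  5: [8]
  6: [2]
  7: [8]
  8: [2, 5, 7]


Visit 3, enqueue [1, 2]
Visit 1, enqueue []
Visit 2, enqueue [0, 4, 6, 8]
Visit 0, enqueue []
Visit 4, enqueue []
Visit 6, enqueue []
Visit 8, enqueue [5, 7]
Visit 5, enqueue []
Visit 7, enqueue []

BFS order: [3, 1, 2, 0, 4, 6, 8, 5, 7]


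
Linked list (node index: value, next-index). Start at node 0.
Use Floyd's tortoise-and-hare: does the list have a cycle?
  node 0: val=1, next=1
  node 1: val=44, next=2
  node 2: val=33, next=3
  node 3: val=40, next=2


Floyd's tortoise (slow, +1) and hare (fast, +2):
  init: slow=0, fast=0
  step 1: slow=1, fast=2
  step 2: slow=2, fast=2
  slow == fast at node 2: cycle detected

Cycle: yes


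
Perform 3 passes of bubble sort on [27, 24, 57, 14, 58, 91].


Initial: [27, 24, 57, 14, 58, 91]
Pass 1: [24, 27, 14, 57, 58, 91] (2 swaps)
Pass 2: [24, 14, 27, 57, 58, 91] (1 swaps)
Pass 3: [14, 24, 27, 57, 58, 91] (1 swaps)

After 3 passes: [14, 24, 27, 57, 58, 91]


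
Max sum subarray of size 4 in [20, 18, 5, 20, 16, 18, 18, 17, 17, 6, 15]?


[0:4]: 63
[1:5]: 59
[2:6]: 59
[3:7]: 72
[4:8]: 69
[5:9]: 70
[6:10]: 58
[7:11]: 55

Max: 72 at [3:7]


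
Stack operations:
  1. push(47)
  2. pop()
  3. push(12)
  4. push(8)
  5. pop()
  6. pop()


push(47) -> [47]
pop()->47, []
push(12) -> [12]
push(8) -> [12, 8]
pop()->8, [12]
pop()->12, []

Final stack: []


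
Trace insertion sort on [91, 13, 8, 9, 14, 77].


Initial: [91, 13, 8, 9, 14, 77]
Insert 13: [13, 91, 8, 9, 14, 77]
Insert 8: [8, 13, 91, 9, 14, 77]
Insert 9: [8, 9, 13, 91, 14, 77]
Insert 14: [8, 9, 13, 14, 91, 77]
Insert 77: [8, 9, 13, 14, 77, 91]

Sorted: [8, 9, 13, 14, 77, 91]


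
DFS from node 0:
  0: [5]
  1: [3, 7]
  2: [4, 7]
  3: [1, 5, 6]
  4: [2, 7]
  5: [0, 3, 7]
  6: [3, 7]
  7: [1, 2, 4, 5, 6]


Visit 0, push [5]
Visit 5, push [7, 3]
Visit 3, push [6, 1]
Visit 1, push [7]
Visit 7, push [6, 4, 2]
Visit 2, push [4]
Visit 4, push []
Visit 6, push []

DFS order: [0, 5, 3, 1, 7, 2, 4, 6]


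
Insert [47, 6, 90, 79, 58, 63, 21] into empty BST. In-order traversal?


Insert 47: root
Insert 6: L from 47
Insert 90: R from 47
Insert 79: R from 47 -> L from 90
Insert 58: R from 47 -> L from 90 -> L from 79
Insert 63: R from 47 -> L from 90 -> L from 79 -> R from 58
Insert 21: L from 47 -> R from 6

In-order: [6, 21, 47, 58, 63, 79, 90]


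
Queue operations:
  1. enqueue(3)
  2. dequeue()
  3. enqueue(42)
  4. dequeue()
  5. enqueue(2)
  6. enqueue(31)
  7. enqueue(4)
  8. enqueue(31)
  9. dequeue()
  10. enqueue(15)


enqueue(3) -> [3]
dequeue()->3, []
enqueue(42) -> [42]
dequeue()->42, []
enqueue(2) -> [2]
enqueue(31) -> [2, 31]
enqueue(4) -> [2, 31, 4]
enqueue(31) -> [2, 31, 4, 31]
dequeue()->2, [31, 4, 31]
enqueue(15) -> [31, 4, 31, 15]

Final queue: [31, 4, 31, 15]


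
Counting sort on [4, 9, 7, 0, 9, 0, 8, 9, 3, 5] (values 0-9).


Input: [4, 9, 7, 0, 9, 0, 8, 9, 3, 5]
Counts: [2, 0, 0, 1, 1, 1, 0, 1, 1, 3]

Sorted: [0, 0, 3, 4, 5, 7, 8, 9, 9, 9]


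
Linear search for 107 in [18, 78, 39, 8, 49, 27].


i=0: 18!=107
i=1: 78!=107
i=2: 39!=107
i=3: 8!=107
i=4: 49!=107
i=5: 27!=107

Not found, 6 comps


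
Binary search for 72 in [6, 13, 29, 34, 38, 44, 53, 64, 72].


Step 1: lo=0, hi=8, mid=4, val=38
Step 2: lo=5, hi=8, mid=6, val=53
Step 3: lo=7, hi=8, mid=7, val=64
Step 4: lo=8, hi=8, mid=8, val=72

Found at index 8


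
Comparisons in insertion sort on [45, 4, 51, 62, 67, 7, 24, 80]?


Algorithm: insertion sort
Input: [45, 4, 51, 62, 67, 7, 24, 80]
Sorted: [4, 7, 24, 45, 51, 62, 67, 80]

15


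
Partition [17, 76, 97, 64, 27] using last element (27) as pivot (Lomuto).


Pivot: 27
  17 <= 27: advance i (no swap)
Place pivot at 1: [17, 27, 97, 64, 76]

Partitioned: [17, 27, 97, 64, 76]


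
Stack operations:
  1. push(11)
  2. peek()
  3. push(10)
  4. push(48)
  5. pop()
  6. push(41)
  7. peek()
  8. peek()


push(11) -> [11]
peek()->11
push(10) -> [11, 10]
push(48) -> [11, 10, 48]
pop()->48, [11, 10]
push(41) -> [11, 10, 41]
peek()->41
peek()->41

Final stack: [11, 10, 41]


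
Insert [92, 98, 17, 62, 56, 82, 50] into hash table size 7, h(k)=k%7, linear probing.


Insert 92: h=1 -> slot 1
Insert 98: h=0 -> slot 0
Insert 17: h=3 -> slot 3
Insert 62: h=6 -> slot 6
Insert 56: h=0, 2 probes -> slot 2
Insert 82: h=5 -> slot 5
Insert 50: h=1, 3 probes -> slot 4

Table: [98, 92, 56, 17, 50, 82, 62]


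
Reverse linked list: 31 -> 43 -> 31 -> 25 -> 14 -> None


Step 1: curr=31, set curr.next=prev(None) | reversed so far: 31
Step 2: curr=43, set curr.next=prev(31) | reversed so far: 43 -> 31
Step 3: curr=31, set curr.next=prev(43) | reversed so far: 31 -> 43 -> 31
Step 4: curr=25, set curr.next=prev(31) | reversed so far: 25 -> 31 -> 43 -> 31
Step 5: curr=14, set curr.next=prev(25) | reversed so far: 14 -> 25 -> 31 -> 43 -> 31

14 -> 25 -> 31 -> 43 -> 31 -> None


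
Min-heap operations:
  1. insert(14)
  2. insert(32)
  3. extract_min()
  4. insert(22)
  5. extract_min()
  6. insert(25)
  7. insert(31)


insert(14) -> [14]
insert(32) -> [14, 32]
extract_min()->14, [32]
insert(22) -> [22, 32]
extract_min()->22, [32]
insert(25) -> [25, 32]
insert(31) -> [25, 32, 31]

Final heap: [25, 32, 31]


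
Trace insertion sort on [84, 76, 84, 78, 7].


Initial: [84, 76, 84, 78, 7]
Insert 76: [76, 84, 84, 78, 7]
Insert 84: [76, 84, 84, 78, 7]
Insert 78: [76, 78, 84, 84, 7]
Insert 7: [7, 76, 78, 84, 84]

Sorted: [7, 76, 78, 84, 84]


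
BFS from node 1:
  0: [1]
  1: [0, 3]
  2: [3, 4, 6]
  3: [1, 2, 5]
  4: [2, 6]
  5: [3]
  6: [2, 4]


Visit 1, enqueue [0, 3]
Visit 0, enqueue []
Visit 3, enqueue [2, 5]
Visit 2, enqueue [4, 6]
Visit 5, enqueue []
Visit 4, enqueue []
Visit 6, enqueue []

BFS order: [1, 0, 3, 2, 5, 4, 6]


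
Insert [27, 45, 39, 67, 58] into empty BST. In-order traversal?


Insert 27: root
Insert 45: R from 27
Insert 39: R from 27 -> L from 45
Insert 67: R from 27 -> R from 45
Insert 58: R from 27 -> R from 45 -> L from 67

In-order: [27, 39, 45, 58, 67]


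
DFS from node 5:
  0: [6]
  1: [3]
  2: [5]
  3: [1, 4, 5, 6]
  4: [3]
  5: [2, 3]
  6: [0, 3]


Visit 5, push [3, 2]
Visit 2, push []
Visit 3, push [6, 4, 1]
Visit 1, push []
Visit 4, push []
Visit 6, push [0]
Visit 0, push []

DFS order: [5, 2, 3, 1, 4, 6, 0]


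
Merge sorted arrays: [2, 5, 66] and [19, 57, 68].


Take 2 from A
Take 5 from A
Take 19 from B
Take 57 from B
Take 66 from A

Merged: [2, 5, 19, 57, 66, 68]


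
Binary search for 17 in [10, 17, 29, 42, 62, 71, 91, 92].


Step 1: lo=0, hi=7, mid=3, val=42
Step 2: lo=0, hi=2, mid=1, val=17

Found at index 1


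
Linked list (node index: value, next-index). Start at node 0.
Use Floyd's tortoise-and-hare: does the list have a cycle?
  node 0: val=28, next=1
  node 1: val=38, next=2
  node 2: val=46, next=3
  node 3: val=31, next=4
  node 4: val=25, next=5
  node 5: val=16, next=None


Floyd's tortoise (slow, +1) and hare (fast, +2):
  init: slow=0, fast=0
  step 1: slow=1, fast=2
  step 2: slow=2, fast=4
  step 3: fast 4->5->None, no cycle

Cycle: no


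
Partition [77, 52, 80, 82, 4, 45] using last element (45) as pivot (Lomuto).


Pivot: 45
  4 <= 45: swap -> [4, 52, 80, 82, 77, 45]
Place pivot at 1: [4, 45, 80, 82, 77, 52]

Partitioned: [4, 45, 80, 82, 77, 52]


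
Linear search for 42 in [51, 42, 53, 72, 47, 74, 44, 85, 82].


i=0: 51!=42
i=1: 42==42 found!

Found at 1, 2 comps


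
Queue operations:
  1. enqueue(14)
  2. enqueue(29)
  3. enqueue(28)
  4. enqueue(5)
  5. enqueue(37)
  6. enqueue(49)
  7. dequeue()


enqueue(14) -> [14]
enqueue(29) -> [14, 29]
enqueue(28) -> [14, 29, 28]
enqueue(5) -> [14, 29, 28, 5]
enqueue(37) -> [14, 29, 28, 5, 37]
enqueue(49) -> [14, 29, 28, 5, 37, 49]
dequeue()->14, [29, 28, 5, 37, 49]

Final queue: [29, 28, 5, 37, 49]


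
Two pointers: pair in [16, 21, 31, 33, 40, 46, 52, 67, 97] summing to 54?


lo=0(16)+hi=8(97)=113
lo=0(16)+hi=7(67)=83
lo=0(16)+hi=6(52)=68
lo=0(16)+hi=5(46)=62
lo=0(16)+hi=4(40)=56
lo=0(16)+hi=3(33)=49
lo=1(21)+hi=3(33)=54

Yes: 21+33=54


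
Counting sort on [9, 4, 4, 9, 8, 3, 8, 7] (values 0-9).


Input: [9, 4, 4, 9, 8, 3, 8, 7]
Counts: [0, 0, 0, 1, 2, 0, 0, 1, 2, 2]

Sorted: [3, 4, 4, 7, 8, 8, 9, 9]


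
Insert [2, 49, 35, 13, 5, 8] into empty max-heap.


Insert 2: [2]
Insert 49: [49, 2]
Insert 35: [49, 2, 35]
Insert 13: [49, 13, 35, 2]
Insert 5: [49, 13, 35, 2, 5]
Insert 8: [49, 13, 35, 2, 5, 8]

Final heap: [49, 13, 35, 2, 5, 8]


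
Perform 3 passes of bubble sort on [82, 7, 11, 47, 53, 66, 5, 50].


Initial: [82, 7, 11, 47, 53, 66, 5, 50]
Pass 1: [7, 11, 47, 53, 66, 5, 50, 82] (7 swaps)
Pass 2: [7, 11, 47, 53, 5, 50, 66, 82] (2 swaps)
Pass 3: [7, 11, 47, 5, 50, 53, 66, 82] (2 swaps)

After 3 passes: [7, 11, 47, 5, 50, 53, 66, 82]


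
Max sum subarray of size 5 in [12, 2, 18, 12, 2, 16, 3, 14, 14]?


[0:5]: 46
[1:6]: 50
[2:7]: 51
[3:8]: 47
[4:9]: 49

Max: 51 at [2:7]


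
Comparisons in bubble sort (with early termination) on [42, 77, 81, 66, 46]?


Algorithm: bubble sort (with early termination)
Input: [42, 77, 81, 66, 46]
Sorted: [42, 46, 66, 77, 81]

10


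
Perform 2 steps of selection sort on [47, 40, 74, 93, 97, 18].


Initial: [47, 40, 74, 93, 97, 18]
Step 1: min=18 at 5
  Swap: [18, 40, 74, 93, 97, 47]
Step 2: min=40 at 1
  Swap: [18, 40, 74, 93, 97, 47]

After 2 steps: [18, 40, 74, 93, 97, 47]


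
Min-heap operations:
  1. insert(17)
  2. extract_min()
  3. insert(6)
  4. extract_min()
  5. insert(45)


insert(17) -> [17]
extract_min()->17, []
insert(6) -> [6]
extract_min()->6, []
insert(45) -> [45]

Final heap: [45]


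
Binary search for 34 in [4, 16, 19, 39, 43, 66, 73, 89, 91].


Step 1: lo=0, hi=8, mid=4, val=43
Step 2: lo=0, hi=3, mid=1, val=16
Step 3: lo=2, hi=3, mid=2, val=19
Step 4: lo=3, hi=3, mid=3, val=39

Not found


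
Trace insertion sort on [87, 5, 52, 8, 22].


Initial: [87, 5, 52, 8, 22]
Insert 5: [5, 87, 52, 8, 22]
Insert 52: [5, 52, 87, 8, 22]
Insert 8: [5, 8, 52, 87, 22]
Insert 22: [5, 8, 22, 52, 87]

Sorted: [5, 8, 22, 52, 87]


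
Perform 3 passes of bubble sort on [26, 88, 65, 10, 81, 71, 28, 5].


Initial: [26, 88, 65, 10, 81, 71, 28, 5]
Pass 1: [26, 65, 10, 81, 71, 28, 5, 88] (6 swaps)
Pass 2: [26, 10, 65, 71, 28, 5, 81, 88] (4 swaps)
Pass 3: [10, 26, 65, 28, 5, 71, 81, 88] (3 swaps)

After 3 passes: [10, 26, 65, 28, 5, 71, 81, 88]


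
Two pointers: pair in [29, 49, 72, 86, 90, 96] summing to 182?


lo=0(29)+hi=5(96)=125
lo=1(49)+hi=5(96)=145
lo=2(72)+hi=5(96)=168
lo=3(86)+hi=5(96)=182

Yes: 86+96=182


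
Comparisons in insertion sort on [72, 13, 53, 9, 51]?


Algorithm: insertion sort
Input: [72, 13, 53, 9, 51]
Sorted: [9, 13, 51, 53, 72]

9


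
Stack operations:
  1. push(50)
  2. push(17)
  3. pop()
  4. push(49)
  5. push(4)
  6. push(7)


push(50) -> [50]
push(17) -> [50, 17]
pop()->17, [50]
push(49) -> [50, 49]
push(4) -> [50, 49, 4]
push(7) -> [50, 49, 4, 7]

Final stack: [50, 49, 4, 7]


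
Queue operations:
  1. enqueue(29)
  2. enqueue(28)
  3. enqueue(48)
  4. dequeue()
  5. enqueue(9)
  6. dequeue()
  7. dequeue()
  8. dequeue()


enqueue(29) -> [29]
enqueue(28) -> [29, 28]
enqueue(48) -> [29, 28, 48]
dequeue()->29, [28, 48]
enqueue(9) -> [28, 48, 9]
dequeue()->28, [48, 9]
dequeue()->48, [9]
dequeue()->9, []

Final queue: []


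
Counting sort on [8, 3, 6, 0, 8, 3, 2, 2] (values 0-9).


Input: [8, 3, 6, 0, 8, 3, 2, 2]
Counts: [1, 0, 2, 2, 0, 0, 1, 0, 2, 0]

Sorted: [0, 2, 2, 3, 3, 6, 8, 8]


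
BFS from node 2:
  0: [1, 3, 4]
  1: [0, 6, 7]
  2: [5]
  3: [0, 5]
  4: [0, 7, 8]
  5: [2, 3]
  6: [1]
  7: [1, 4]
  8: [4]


Visit 2, enqueue [5]
Visit 5, enqueue [3]
Visit 3, enqueue [0]
Visit 0, enqueue [1, 4]
Visit 1, enqueue [6, 7]
Visit 4, enqueue [8]
Visit 6, enqueue []
Visit 7, enqueue []
Visit 8, enqueue []

BFS order: [2, 5, 3, 0, 1, 4, 6, 7, 8]


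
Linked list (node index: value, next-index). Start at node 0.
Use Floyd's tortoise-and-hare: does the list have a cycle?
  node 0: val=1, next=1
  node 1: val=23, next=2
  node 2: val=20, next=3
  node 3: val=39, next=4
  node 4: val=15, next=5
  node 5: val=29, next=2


Floyd's tortoise (slow, +1) and hare (fast, +2):
  init: slow=0, fast=0
  step 1: slow=1, fast=2
  step 2: slow=2, fast=4
  step 3: slow=3, fast=2
  step 4: slow=4, fast=4
  slow == fast at node 4: cycle detected

Cycle: yes


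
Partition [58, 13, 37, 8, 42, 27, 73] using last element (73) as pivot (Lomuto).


Pivot: 73
  58 <= 73: advance i (no swap)
  13 <= 73: advance i (no swap)
  37 <= 73: advance i (no swap)
  8 <= 73: advance i (no swap)
  42 <= 73: advance i (no swap)
  27 <= 73: advance i (no swap)
Place pivot at 6: [58, 13, 37, 8, 42, 27, 73]

Partitioned: [58, 13, 37, 8, 42, 27, 73]


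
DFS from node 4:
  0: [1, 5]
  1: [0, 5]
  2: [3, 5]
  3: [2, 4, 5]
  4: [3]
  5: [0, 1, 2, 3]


Visit 4, push [3]
Visit 3, push [5, 2]
Visit 2, push [5]
Visit 5, push [1, 0]
Visit 0, push [1]
Visit 1, push []

DFS order: [4, 3, 2, 5, 0, 1]


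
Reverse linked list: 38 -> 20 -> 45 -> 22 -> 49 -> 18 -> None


Step 1: curr=38, set curr.next=prev(None) | reversed so far: 38
Step 2: curr=20, set curr.next=prev(38) | reversed so far: 20 -> 38
Step 3: curr=45, set curr.next=prev(20) | reversed so far: 45 -> 20 -> 38
Step 4: curr=22, set curr.next=prev(45) | reversed so far: 22 -> 45 -> 20 -> 38
Step 5: curr=49, set curr.next=prev(22) | reversed so far: 49 -> 22 -> 45 -> 20 -> 38
Step 6: curr=18, set curr.next=prev(49) | reversed so far: 18 -> 49 -> 22 -> 45 -> 20 -> 38

18 -> 49 -> 22 -> 45 -> 20 -> 38 -> None


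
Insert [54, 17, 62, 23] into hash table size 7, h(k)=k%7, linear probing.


Insert 54: h=5 -> slot 5
Insert 17: h=3 -> slot 3
Insert 62: h=6 -> slot 6
Insert 23: h=2 -> slot 2

Table: [None, None, 23, 17, None, 54, 62]


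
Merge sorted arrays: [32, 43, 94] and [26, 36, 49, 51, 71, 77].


Take 26 from B
Take 32 from A
Take 36 from B
Take 43 from A
Take 49 from B
Take 51 from B
Take 71 from B
Take 77 from B

Merged: [26, 32, 36, 43, 49, 51, 71, 77, 94]


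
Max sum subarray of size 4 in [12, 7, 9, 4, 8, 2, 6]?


[0:4]: 32
[1:5]: 28
[2:6]: 23
[3:7]: 20

Max: 32 at [0:4]


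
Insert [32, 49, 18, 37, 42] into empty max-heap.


Insert 32: [32]
Insert 49: [49, 32]
Insert 18: [49, 32, 18]
Insert 37: [49, 37, 18, 32]
Insert 42: [49, 42, 18, 32, 37]

Final heap: [49, 42, 18, 32, 37]


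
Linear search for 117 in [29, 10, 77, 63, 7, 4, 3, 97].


i=0: 29!=117
i=1: 10!=117
i=2: 77!=117
i=3: 63!=117
i=4: 7!=117
i=5: 4!=117
i=6: 3!=117
i=7: 97!=117

Not found, 8 comps


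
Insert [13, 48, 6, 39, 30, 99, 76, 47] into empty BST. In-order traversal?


Insert 13: root
Insert 48: R from 13
Insert 6: L from 13
Insert 39: R from 13 -> L from 48
Insert 30: R from 13 -> L from 48 -> L from 39
Insert 99: R from 13 -> R from 48
Insert 76: R from 13 -> R from 48 -> L from 99
Insert 47: R from 13 -> L from 48 -> R from 39

In-order: [6, 13, 30, 39, 47, 48, 76, 99]


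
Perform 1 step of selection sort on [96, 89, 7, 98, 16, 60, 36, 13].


Initial: [96, 89, 7, 98, 16, 60, 36, 13]
Step 1: min=7 at 2
  Swap: [7, 89, 96, 98, 16, 60, 36, 13]

After 1 step: [7, 89, 96, 98, 16, 60, 36, 13]


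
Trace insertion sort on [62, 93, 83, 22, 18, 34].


Initial: [62, 93, 83, 22, 18, 34]
Insert 93: [62, 93, 83, 22, 18, 34]
Insert 83: [62, 83, 93, 22, 18, 34]
Insert 22: [22, 62, 83, 93, 18, 34]
Insert 18: [18, 22, 62, 83, 93, 34]
Insert 34: [18, 22, 34, 62, 83, 93]

Sorted: [18, 22, 34, 62, 83, 93]


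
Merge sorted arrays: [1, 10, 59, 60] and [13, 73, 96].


Take 1 from A
Take 10 from A
Take 13 from B
Take 59 from A
Take 60 from A

Merged: [1, 10, 13, 59, 60, 73, 96]


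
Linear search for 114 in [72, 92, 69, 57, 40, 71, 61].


i=0: 72!=114
i=1: 92!=114
i=2: 69!=114
i=3: 57!=114
i=4: 40!=114
i=5: 71!=114
i=6: 61!=114

Not found, 7 comps


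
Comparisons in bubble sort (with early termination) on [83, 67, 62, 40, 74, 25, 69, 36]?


Algorithm: bubble sort (with early termination)
Input: [83, 67, 62, 40, 74, 25, 69, 36]
Sorted: [25, 36, 40, 62, 67, 69, 74, 83]

28


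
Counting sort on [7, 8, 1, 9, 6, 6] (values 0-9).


Input: [7, 8, 1, 9, 6, 6]
Counts: [0, 1, 0, 0, 0, 0, 2, 1, 1, 1]

Sorted: [1, 6, 6, 7, 8, 9]


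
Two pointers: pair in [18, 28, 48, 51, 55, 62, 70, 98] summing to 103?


lo=0(18)+hi=7(98)=116
lo=0(18)+hi=6(70)=88
lo=1(28)+hi=6(70)=98
lo=2(48)+hi=6(70)=118
lo=2(48)+hi=5(62)=110
lo=2(48)+hi=4(55)=103

Yes: 48+55=103


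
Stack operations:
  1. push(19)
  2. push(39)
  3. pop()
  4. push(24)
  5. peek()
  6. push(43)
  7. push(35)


push(19) -> [19]
push(39) -> [19, 39]
pop()->39, [19]
push(24) -> [19, 24]
peek()->24
push(43) -> [19, 24, 43]
push(35) -> [19, 24, 43, 35]

Final stack: [19, 24, 43, 35]


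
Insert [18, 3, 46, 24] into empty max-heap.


Insert 18: [18]
Insert 3: [18, 3]
Insert 46: [46, 3, 18]
Insert 24: [46, 24, 18, 3]

Final heap: [46, 24, 18, 3]


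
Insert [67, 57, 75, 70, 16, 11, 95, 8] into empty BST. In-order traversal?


Insert 67: root
Insert 57: L from 67
Insert 75: R from 67
Insert 70: R from 67 -> L from 75
Insert 16: L from 67 -> L from 57
Insert 11: L from 67 -> L from 57 -> L from 16
Insert 95: R from 67 -> R from 75
Insert 8: L from 67 -> L from 57 -> L from 16 -> L from 11

In-order: [8, 11, 16, 57, 67, 70, 75, 95]


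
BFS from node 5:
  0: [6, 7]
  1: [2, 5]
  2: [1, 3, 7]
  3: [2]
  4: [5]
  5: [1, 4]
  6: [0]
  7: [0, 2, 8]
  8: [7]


Visit 5, enqueue [1, 4]
Visit 1, enqueue [2]
Visit 4, enqueue []
Visit 2, enqueue [3, 7]
Visit 3, enqueue []
Visit 7, enqueue [0, 8]
Visit 0, enqueue [6]
Visit 8, enqueue []
Visit 6, enqueue []

BFS order: [5, 1, 4, 2, 3, 7, 0, 8, 6]


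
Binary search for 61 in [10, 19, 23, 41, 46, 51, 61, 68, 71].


Step 1: lo=0, hi=8, mid=4, val=46
Step 2: lo=5, hi=8, mid=6, val=61

Found at index 6


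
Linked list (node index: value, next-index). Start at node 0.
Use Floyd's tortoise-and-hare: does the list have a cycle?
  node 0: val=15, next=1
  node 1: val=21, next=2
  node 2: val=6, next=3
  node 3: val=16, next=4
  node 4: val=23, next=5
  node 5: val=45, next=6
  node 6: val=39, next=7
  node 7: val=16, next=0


Floyd's tortoise (slow, +1) and hare (fast, +2):
  init: slow=0, fast=0
  step 1: slow=1, fast=2
  step 2: slow=2, fast=4
  step 3: slow=3, fast=6
  step 4: slow=4, fast=0
  step 5: slow=5, fast=2
  step 6: slow=6, fast=4
  step 7: slow=7, fast=6
  step 8: slow=0, fast=0
  slow == fast at node 0: cycle detected

Cycle: yes


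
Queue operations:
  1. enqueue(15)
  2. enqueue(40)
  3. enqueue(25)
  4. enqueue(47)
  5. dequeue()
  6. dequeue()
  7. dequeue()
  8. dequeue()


enqueue(15) -> [15]
enqueue(40) -> [15, 40]
enqueue(25) -> [15, 40, 25]
enqueue(47) -> [15, 40, 25, 47]
dequeue()->15, [40, 25, 47]
dequeue()->40, [25, 47]
dequeue()->25, [47]
dequeue()->47, []

Final queue: []


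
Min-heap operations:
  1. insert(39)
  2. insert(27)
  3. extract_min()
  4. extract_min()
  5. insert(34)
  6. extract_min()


insert(39) -> [39]
insert(27) -> [27, 39]
extract_min()->27, [39]
extract_min()->39, []
insert(34) -> [34]
extract_min()->34, []

Final heap: []


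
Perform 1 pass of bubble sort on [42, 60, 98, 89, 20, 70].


Initial: [42, 60, 98, 89, 20, 70]
Pass 1: [42, 60, 89, 20, 70, 98] (3 swaps)

After 1 pass: [42, 60, 89, 20, 70, 98]


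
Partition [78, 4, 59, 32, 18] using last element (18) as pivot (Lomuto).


Pivot: 18
  4 <= 18: swap -> [4, 78, 59, 32, 18]
Place pivot at 1: [4, 18, 59, 32, 78]

Partitioned: [4, 18, 59, 32, 78]


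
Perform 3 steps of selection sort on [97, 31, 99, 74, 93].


Initial: [97, 31, 99, 74, 93]
Step 1: min=31 at 1
  Swap: [31, 97, 99, 74, 93]
Step 2: min=74 at 3
  Swap: [31, 74, 99, 97, 93]
Step 3: min=93 at 4
  Swap: [31, 74, 93, 97, 99]

After 3 steps: [31, 74, 93, 97, 99]


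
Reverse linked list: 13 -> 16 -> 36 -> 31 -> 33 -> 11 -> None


Step 1: curr=13, set curr.next=prev(None) | reversed so far: 13
Step 2: curr=16, set curr.next=prev(13) | reversed so far: 16 -> 13
Step 3: curr=36, set curr.next=prev(16) | reversed so far: 36 -> 16 -> 13
Step 4: curr=31, set curr.next=prev(36) | reversed so far: 31 -> 36 -> 16 -> 13
Step 5: curr=33, set curr.next=prev(31) | reversed so far: 33 -> 31 -> 36 -> 16 -> 13
Step 6: curr=11, set curr.next=prev(33) | reversed so far: 11 -> 33 -> 31 -> 36 -> 16 -> 13

11 -> 33 -> 31 -> 36 -> 16 -> 13 -> None


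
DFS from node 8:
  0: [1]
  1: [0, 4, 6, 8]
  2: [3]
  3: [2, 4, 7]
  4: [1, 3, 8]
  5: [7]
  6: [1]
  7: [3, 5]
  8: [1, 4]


Visit 8, push [4, 1]
Visit 1, push [6, 4, 0]
Visit 0, push []
Visit 4, push [3]
Visit 3, push [7, 2]
Visit 2, push []
Visit 7, push [5]
Visit 5, push []
Visit 6, push []

DFS order: [8, 1, 0, 4, 3, 2, 7, 5, 6]


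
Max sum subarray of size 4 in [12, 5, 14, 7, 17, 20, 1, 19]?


[0:4]: 38
[1:5]: 43
[2:6]: 58
[3:7]: 45
[4:8]: 57

Max: 58 at [2:6]


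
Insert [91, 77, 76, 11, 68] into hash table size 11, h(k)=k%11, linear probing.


Insert 91: h=3 -> slot 3
Insert 77: h=0 -> slot 0
Insert 76: h=10 -> slot 10
Insert 11: h=0, 1 probes -> slot 1
Insert 68: h=2 -> slot 2

Table: [77, 11, 68, 91, None, None, None, None, None, None, 76]


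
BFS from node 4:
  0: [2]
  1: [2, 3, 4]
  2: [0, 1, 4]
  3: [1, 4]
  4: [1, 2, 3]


Visit 4, enqueue [1, 2, 3]
Visit 1, enqueue []
Visit 2, enqueue [0]
Visit 3, enqueue []
Visit 0, enqueue []

BFS order: [4, 1, 2, 3, 0]


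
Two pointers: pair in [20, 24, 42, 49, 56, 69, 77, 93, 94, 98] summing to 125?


lo=0(20)+hi=9(98)=118
lo=1(24)+hi=9(98)=122
lo=2(42)+hi=9(98)=140
lo=2(42)+hi=8(94)=136
lo=2(42)+hi=7(93)=135
lo=2(42)+hi=6(77)=119
lo=3(49)+hi=6(77)=126
lo=3(49)+hi=5(69)=118
lo=4(56)+hi=5(69)=125

Yes: 56+69=125


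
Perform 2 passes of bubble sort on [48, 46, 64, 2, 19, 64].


Initial: [48, 46, 64, 2, 19, 64]
Pass 1: [46, 48, 2, 19, 64, 64] (3 swaps)
Pass 2: [46, 2, 19, 48, 64, 64] (2 swaps)

After 2 passes: [46, 2, 19, 48, 64, 64]


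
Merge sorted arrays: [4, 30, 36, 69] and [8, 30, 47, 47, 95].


Take 4 from A
Take 8 from B
Take 30 from A
Take 30 from B
Take 36 from A
Take 47 from B
Take 47 from B
Take 69 from A

Merged: [4, 8, 30, 30, 36, 47, 47, 69, 95]


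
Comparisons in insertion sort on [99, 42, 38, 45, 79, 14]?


Algorithm: insertion sort
Input: [99, 42, 38, 45, 79, 14]
Sorted: [14, 38, 42, 45, 79, 99]

12


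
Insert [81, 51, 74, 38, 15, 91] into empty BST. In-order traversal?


Insert 81: root
Insert 51: L from 81
Insert 74: L from 81 -> R from 51
Insert 38: L from 81 -> L from 51
Insert 15: L from 81 -> L from 51 -> L from 38
Insert 91: R from 81

In-order: [15, 38, 51, 74, 81, 91]


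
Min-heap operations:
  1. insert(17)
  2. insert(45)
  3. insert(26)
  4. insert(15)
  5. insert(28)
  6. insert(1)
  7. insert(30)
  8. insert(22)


insert(17) -> [17]
insert(45) -> [17, 45]
insert(26) -> [17, 45, 26]
insert(15) -> [15, 17, 26, 45]
insert(28) -> [15, 17, 26, 45, 28]
insert(1) -> [1, 17, 15, 45, 28, 26]
insert(30) -> [1, 17, 15, 45, 28, 26, 30]
insert(22) -> [1, 17, 15, 22, 28, 26, 30, 45]

Final heap: [1, 17, 15, 22, 28, 26, 30, 45]


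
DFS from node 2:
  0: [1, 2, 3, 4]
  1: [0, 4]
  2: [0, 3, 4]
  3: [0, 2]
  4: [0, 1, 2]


Visit 2, push [4, 3, 0]
Visit 0, push [4, 3, 1]
Visit 1, push [4]
Visit 4, push []
Visit 3, push []

DFS order: [2, 0, 1, 4, 3]


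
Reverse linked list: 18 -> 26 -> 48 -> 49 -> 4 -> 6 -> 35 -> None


Step 1: curr=18, set curr.next=prev(None) | reversed so far: 18
Step 2: curr=26, set curr.next=prev(18) | reversed so far: 26 -> 18
Step 3: curr=48, set curr.next=prev(26) | reversed so far: 48 -> 26 -> 18
Step 4: curr=49, set curr.next=prev(48) | reversed so far: 49 -> 48 -> 26 -> 18
Step 5: curr=4, set curr.next=prev(49) | reversed so far: 4 -> 49 -> 48 -> 26 -> 18
Step 6: curr=6, set curr.next=prev(4) | reversed so far: 6 -> 4 -> 49 -> 48 -> 26 -> 18
Step 7: curr=35, set curr.next=prev(6) | reversed so far: 35 -> 6 -> 4 -> 49 -> 48 -> 26 -> 18

35 -> 6 -> 4 -> 49 -> 48 -> 26 -> 18 -> None


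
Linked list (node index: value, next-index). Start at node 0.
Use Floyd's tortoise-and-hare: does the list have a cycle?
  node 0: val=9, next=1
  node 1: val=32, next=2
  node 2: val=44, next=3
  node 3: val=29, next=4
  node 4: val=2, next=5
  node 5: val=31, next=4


Floyd's tortoise (slow, +1) and hare (fast, +2):
  init: slow=0, fast=0
  step 1: slow=1, fast=2
  step 2: slow=2, fast=4
  step 3: slow=3, fast=4
  step 4: slow=4, fast=4
  slow == fast at node 4: cycle detected

Cycle: yes


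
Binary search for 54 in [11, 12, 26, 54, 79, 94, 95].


Step 1: lo=0, hi=6, mid=3, val=54

Found at index 3


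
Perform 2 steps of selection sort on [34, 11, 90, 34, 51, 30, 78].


Initial: [34, 11, 90, 34, 51, 30, 78]
Step 1: min=11 at 1
  Swap: [11, 34, 90, 34, 51, 30, 78]
Step 2: min=30 at 5
  Swap: [11, 30, 90, 34, 51, 34, 78]

After 2 steps: [11, 30, 90, 34, 51, 34, 78]


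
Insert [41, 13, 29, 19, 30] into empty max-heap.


Insert 41: [41]
Insert 13: [41, 13]
Insert 29: [41, 13, 29]
Insert 19: [41, 19, 29, 13]
Insert 30: [41, 30, 29, 13, 19]

Final heap: [41, 30, 29, 13, 19]


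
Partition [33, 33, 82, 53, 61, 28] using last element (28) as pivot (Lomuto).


Pivot: 28
Place pivot at 0: [28, 33, 82, 53, 61, 33]

Partitioned: [28, 33, 82, 53, 61, 33]


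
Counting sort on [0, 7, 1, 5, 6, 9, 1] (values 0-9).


Input: [0, 7, 1, 5, 6, 9, 1]
Counts: [1, 2, 0, 0, 0, 1, 1, 1, 0, 1]

Sorted: [0, 1, 1, 5, 6, 7, 9]


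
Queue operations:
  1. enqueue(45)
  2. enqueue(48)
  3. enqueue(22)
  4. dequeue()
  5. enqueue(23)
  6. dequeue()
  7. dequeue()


enqueue(45) -> [45]
enqueue(48) -> [45, 48]
enqueue(22) -> [45, 48, 22]
dequeue()->45, [48, 22]
enqueue(23) -> [48, 22, 23]
dequeue()->48, [22, 23]
dequeue()->22, [23]

Final queue: [23]


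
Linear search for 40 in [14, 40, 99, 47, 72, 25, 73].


i=0: 14!=40
i=1: 40==40 found!

Found at 1, 2 comps


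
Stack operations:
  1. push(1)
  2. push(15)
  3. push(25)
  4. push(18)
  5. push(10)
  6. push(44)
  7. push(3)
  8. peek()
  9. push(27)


push(1) -> [1]
push(15) -> [1, 15]
push(25) -> [1, 15, 25]
push(18) -> [1, 15, 25, 18]
push(10) -> [1, 15, 25, 18, 10]
push(44) -> [1, 15, 25, 18, 10, 44]
push(3) -> [1, 15, 25, 18, 10, 44, 3]
peek()->3
push(27) -> [1, 15, 25, 18, 10, 44, 3, 27]

Final stack: [1, 15, 25, 18, 10, 44, 3, 27]


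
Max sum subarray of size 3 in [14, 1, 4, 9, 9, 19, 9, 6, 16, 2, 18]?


[0:3]: 19
[1:4]: 14
[2:5]: 22
[3:6]: 37
[4:7]: 37
[5:8]: 34
[6:9]: 31
[7:10]: 24
[8:11]: 36

Max: 37 at [3:6]


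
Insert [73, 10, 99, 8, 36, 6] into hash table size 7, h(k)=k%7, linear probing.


Insert 73: h=3 -> slot 3
Insert 10: h=3, 1 probes -> slot 4
Insert 99: h=1 -> slot 1
Insert 8: h=1, 1 probes -> slot 2
Insert 36: h=1, 4 probes -> slot 5
Insert 6: h=6 -> slot 6

Table: [None, 99, 8, 73, 10, 36, 6]


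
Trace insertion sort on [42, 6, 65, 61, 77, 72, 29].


Initial: [42, 6, 65, 61, 77, 72, 29]
Insert 6: [6, 42, 65, 61, 77, 72, 29]
Insert 65: [6, 42, 65, 61, 77, 72, 29]
Insert 61: [6, 42, 61, 65, 77, 72, 29]
Insert 77: [6, 42, 61, 65, 77, 72, 29]
Insert 72: [6, 42, 61, 65, 72, 77, 29]
Insert 29: [6, 29, 42, 61, 65, 72, 77]

Sorted: [6, 29, 42, 61, 65, 72, 77]


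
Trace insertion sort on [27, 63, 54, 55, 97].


Initial: [27, 63, 54, 55, 97]
Insert 63: [27, 63, 54, 55, 97]
Insert 54: [27, 54, 63, 55, 97]
Insert 55: [27, 54, 55, 63, 97]
Insert 97: [27, 54, 55, 63, 97]

Sorted: [27, 54, 55, 63, 97]


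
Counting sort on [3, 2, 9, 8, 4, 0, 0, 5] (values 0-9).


Input: [3, 2, 9, 8, 4, 0, 0, 5]
Counts: [2, 0, 1, 1, 1, 1, 0, 0, 1, 1]

Sorted: [0, 0, 2, 3, 4, 5, 8, 9]


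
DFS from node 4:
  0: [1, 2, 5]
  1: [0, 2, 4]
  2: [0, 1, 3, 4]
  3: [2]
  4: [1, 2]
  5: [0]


Visit 4, push [2, 1]
Visit 1, push [2, 0]
Visit 0, push [5, 2]
Visit 2, push [3]
Visit 3, push []
Visit 5, push []

DFS order: [4, 1, 0, 2, 3, 5]


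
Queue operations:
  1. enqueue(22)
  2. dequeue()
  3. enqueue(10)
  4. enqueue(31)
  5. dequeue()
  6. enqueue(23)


enqueue(22) -> [22]
dequeue()->22, []
enqueue(10) -> [10]
enqueue(31) -> [10, 31]
dequeue()->10, [31]
enqueue(23) -> [31, 23]

Final queue: [31, 23]


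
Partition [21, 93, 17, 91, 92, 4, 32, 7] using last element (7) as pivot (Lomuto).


Pivot: 7
  4 <= 7: swap -> [4, 93, 17, 91, 92, 21, 32, 7]
Place pivot at 1: [4, 7, 17, 91, 92, 21, 32, 93]

Partitioned: [4, 7, 17, 91, 92, 21, 32, 93]


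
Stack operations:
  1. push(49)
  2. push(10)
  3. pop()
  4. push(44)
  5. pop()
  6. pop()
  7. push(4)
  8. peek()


push(49) -> [49]
push(10) -> [49, 10]
pop()->10, [49]
push(44) -> [49, 44]
pop()->44, [49]
pop()->49, []
push(4) -> [4]
peek()->4

Final stack: [4]


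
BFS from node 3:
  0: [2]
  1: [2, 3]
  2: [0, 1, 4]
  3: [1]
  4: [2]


Visit 3, enqueue [1]
Visit 1, enqueue [2]
Visit 2, enqueue [0, 4]
Visit 0, enqueue []
Visit 4, enqueue []

BFS order: [3, 1, 2, 0, 4]


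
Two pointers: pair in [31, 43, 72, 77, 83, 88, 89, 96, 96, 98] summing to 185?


lo=0(31)+hi=9(98)=129
lo=1(43)+hi=9(98)=141
lo=2(72)+hi=9(98)=170
lo=3(77)+hi=9(98)=175
lo=4(83)+hi=9(98)=181
lo=5(88)+hi=9(98)=186
lo=5(88)+hi=8(96)=184
lo=6(89)+hi=8(96)=185

Yes: 89+96=185


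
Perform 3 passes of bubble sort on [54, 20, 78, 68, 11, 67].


Initial: [54, 20, 78, 68, 11, 67]
Pass 1: [20, 54, 68, 11, 67, 78] (4 swaps)
Pass 2: [20, 54, 11, 67, 68, 78] (2 swaps)
Pass 3: [20, 11, 54, 67, 68, 78] (1 swaps)

After 3 passes: [20, 11, 54, 67, 68, 78]


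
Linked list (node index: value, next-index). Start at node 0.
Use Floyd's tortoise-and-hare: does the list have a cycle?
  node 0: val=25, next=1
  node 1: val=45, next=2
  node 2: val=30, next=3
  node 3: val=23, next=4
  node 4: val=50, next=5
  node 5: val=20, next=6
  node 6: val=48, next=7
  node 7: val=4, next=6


Floyd's tortoise (slow, +1) and hare (fast, +2):
  init: slow=0, fast=0
  step 1: slow=1, fast=2
  step 2: slow=2, fast=4
  step 3: slow=3, fast=6
  step 4: slow=4, fast=6
  step 5: slow=5, fast=6
  step 6: slow=6, fast=6
  slow == fast at node 6: cycle detected

Cycle: yes


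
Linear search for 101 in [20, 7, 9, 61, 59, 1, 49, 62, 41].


i=0: 20!=101
i=1: 7!=101
i=2: 9!=101
i=3: 61!=101
i=4: 59!=101
i=5: 1!=101
i=6: 49!=101
i=7: 62!=101
i=8: 41!=101

Not found, 9 comps


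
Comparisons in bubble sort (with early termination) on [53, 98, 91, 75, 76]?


Algorithm: bubble sort (with early termination)
Input: [53, 98, 91, 75, 76]
Sorted: [53, 75, 76, 91, 98]

9


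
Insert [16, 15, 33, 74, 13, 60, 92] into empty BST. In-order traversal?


Insert 16: root
Insert 15: L from 16
Insert 33: R from 16
Insert 74: R from 16 -> R from 33
Insert 13: L from 16 -> L from 15
Insert 60: R from 16 -> R from 33 -> L from 74
Insert 92: R from 16 -> R from 33 -> R from 74

In-order: [13, 15, 16, 33, 60, 74, 92]


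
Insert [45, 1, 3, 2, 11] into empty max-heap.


Insert 45: [45]
Insert 1: [45, 1]
Insert 3: [45, 1, 3]
Insert 2: [45, 2, 3, 1]
Insert 11: [45, 11, 3, 1, 2]

Final heap: [45, 11, 3, 1, 2]


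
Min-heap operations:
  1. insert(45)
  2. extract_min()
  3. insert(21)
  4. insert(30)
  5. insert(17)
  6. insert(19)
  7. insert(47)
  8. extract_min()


insert(45) -> [45]
extract_min()->45, []
insert(21) -> [21]
insert(30) -> [21, 30]
insert(17) -> [17, 30, 21]
insert(19) -> [17, 19, 21, 30]
insert(47) -> [17, 19, 21, 30, 47]
extract_min()->17, [19, 30, 21, 47]

Final heap: [19, 30, 21, 47]


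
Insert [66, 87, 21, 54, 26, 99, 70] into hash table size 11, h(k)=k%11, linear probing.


Insert 66: h=0 -> slot 0
Insert 87: h=10 -> slot 10
Insert 21: h=10, 2 probes -> slot 1
Insert 54: h=10, 3 probes -> slot 2
Insert 26: h=4 -> slot 4
Insert 99: h=0, 3 probes -> slot 3
Insert 70: h=4, 1 probes -> slot 5

Table: [66, 21, 54, 99, 26, 70, None, None, None, None, 87]


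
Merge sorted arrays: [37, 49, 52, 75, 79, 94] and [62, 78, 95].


Take 37 from A
Take 49 from A
Take 52 from A
Take 62 from B
Take 75 from A
Take 78 from B
Take 79 from A
Take 94 from A

Merged: [37, 49, 52, 62, 75, 78, 79, 94, 95]


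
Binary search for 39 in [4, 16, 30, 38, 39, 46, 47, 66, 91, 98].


Step 1: lo=0, hi=9, mid=4, val=39

Found at index 4


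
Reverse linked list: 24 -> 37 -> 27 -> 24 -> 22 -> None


Step 1: curr=24, set curr.next=prev(None) | reversed so far: 24
Step 2: curr=37, set curr.next=prev(24) | reversed so far: 37 -> 24
Step 3: curr=27, set curr.next=prev(37) | reversed so far: 27 -> 37 -> 24
Step 4: curr=24, set curr.next=prev(27) | reversed so far: 24 -> 27 -> 37 -> 24
Step 5: curr=22, set curr.next=prev(24) | reversed so far: 22 -> 24 -> 27 -> 37 -> 24

22 -> 24 -> 27 -> 37 -> 24 -> None


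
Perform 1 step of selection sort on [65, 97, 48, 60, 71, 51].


Initial: [65, 97, 48, 60, 71, 51]
Step 1: min=48 at 2
  Swap: [48, 97, 65, 60, 71, 51]

After 1 step: [48, 97, 65, 60, 71, 51]


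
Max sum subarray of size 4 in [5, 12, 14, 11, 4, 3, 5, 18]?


[0:4]: 42
[1:5]: 41
[2:6]: 32
[3:7]: 23
[4:8]: 30

Max: 42 at [0:4]


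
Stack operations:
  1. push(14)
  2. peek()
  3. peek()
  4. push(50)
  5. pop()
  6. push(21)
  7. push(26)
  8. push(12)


push(14) -> [14]
peek()->14
peek()->14
push(50) -> [14, 50]
pop()->50, [14]
push(21) -> [14, 21]
push(26) -> [14, 21, 26]
push(12) -> [14, 21, 26, 12]

Final stack: [14, 21, 26, 12]


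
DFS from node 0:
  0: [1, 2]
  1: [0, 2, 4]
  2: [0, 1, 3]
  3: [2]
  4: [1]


Visit 0, push [2, 1]
Visit 1, push [4, 2]
Visit 2, push [3]
Visit 3, push []
Visit 4, push []

DFS order: [0, 1, 2, 3, 4]


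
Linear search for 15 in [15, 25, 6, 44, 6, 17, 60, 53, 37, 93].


i=0: 15==15 found!

Found at 0, 1 comps


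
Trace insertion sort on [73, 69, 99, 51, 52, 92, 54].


Initial: [73, 69, 99, 51, 52, 92, 54]
Insert 69: [69, 73, 99, 51, 52, 92, 54]
Insert 99: [69, 73, 99, 51, 52, 92, 54]
Insert 51: [51, 69, 73, 99, 52, 92, 54]
Insert 52: [51, 52, 69, 73, 99, 92, 54]
Insert 92: [51, 52, 69, 73, 92, 99, 54]
Insert 54: [51, 52, 54, 69, 73, 92, 99]

Sorted: [51, 52, 54, 69, 73, 92, 99]


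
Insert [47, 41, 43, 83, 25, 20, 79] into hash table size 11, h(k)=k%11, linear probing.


Insert 47: h=3 -> slot 3
Insert 41: h=8 -> slot 8
Insert 43: h=10 -> slot 10
Insert 83: h=6 -> slot 6
Insert 25: h=3, 1 probes -> slot 4
Insert 20: h=9 -> slot 9
Insert 79: h=2 -> slot 2

Table: [None, None, 79, 47, 25, None, 83, None, 41, 20, 43]


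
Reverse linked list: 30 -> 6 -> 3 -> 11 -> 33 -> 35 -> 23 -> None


Step 1: curr=30, set curr.next=prev(None) | reversed so far: 30
Step 2: curr=6, set curr.next=prev(30) | reversed so far: 6 -> 30
Step 3: curr=3, set curr.next=prev(6) | reversed so far: 3 -> 6 -> 30
Step 4: curr=11, set curr.next=prev(3) | reversed so far: 11 -> 3 -> 6 -> 30
Step 5: curr=33, set curr.next=prev(11) | reversed so far: 33 -> 11 -> 3 -> 6 -> 30
Step 6: curr=35, set curr.next=prev(33) | reversed so far: 35 -> 33 -> 11 -> 3 -> 6 -> 30
Step 7: curr=23, set curr.next=prev(35) | reversed so far: 23 -> 35 -> 33 -> 11 -> 3 -> 6 -> 30

23 -> 35 -> 33 -> 11 -> 3 -> 6 -> 30 -> None


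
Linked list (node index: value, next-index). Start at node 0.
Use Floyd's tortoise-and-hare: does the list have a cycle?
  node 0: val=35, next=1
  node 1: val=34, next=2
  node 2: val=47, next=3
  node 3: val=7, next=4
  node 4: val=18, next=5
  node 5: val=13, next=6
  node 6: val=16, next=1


Floyd's tortoise (slow, +1) and hare (fast, +2):
  init: slow=0, fast=0
  step 1: slow=1, fast=2
  step 2: slow=2, fast=4
  step 3: slow=3, fast=6
  step 4: slow=4, fast=2
  step 5: slow=5, fast=4
  step 6: slow=6, fast=6
  slow == fast at node 6: cycle detected

Cycle: yes


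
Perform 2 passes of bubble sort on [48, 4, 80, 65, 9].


Initial: [48, 4, 80, 65, 9]
Pass 1: [4, 48, 65, 9, 80] (3 swaps)
Pass 2: [4, 48, 9, 65, 80] (1 swaps)

After 2 passes: [4, 48, 9, 65, 80]


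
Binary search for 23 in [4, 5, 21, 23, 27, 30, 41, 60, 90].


Step 1: lo=0, hi=8, mid=4, val=27
Step 2: lo=0, hi=3, mid=1, val=5
Step 3: lo=2, hi=3, mid=2, val=21
Step 4: lo=3, hi=3, mid=3, val=23

Found at index 3


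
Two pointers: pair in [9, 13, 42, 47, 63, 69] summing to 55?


lo=0(9)+hi=5(69)=78
lo=0(9)+hi=4(63)=72
lo=0(9)+hi=3(47)=56
lo=0(9)+hi=2(42)=51
lo=1(13)+hi=2(42)=55

Yes: 13+42=55


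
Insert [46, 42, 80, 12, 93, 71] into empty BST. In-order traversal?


Insert 46: root
Insert 42: L from 46
Insert 80: R from 46
Insert 12: L from 46 -> L from 42
Insert 93: R from 46 -> R from 80
Insert 71: R from 46 -> L from 80

In-order: [12, 42, 46, 71, 80, 93]


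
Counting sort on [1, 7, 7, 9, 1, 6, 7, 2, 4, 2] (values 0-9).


Input: [1, 7, 7, 9, 1, 6, 7, 2, 4, 2]
Counts: [0, 2, 2, 0, 1, 0, 1, 3, 0, 1]

Sorted: [1, 1, 2, 2, 4, 6, 7, 7, 7, 9]


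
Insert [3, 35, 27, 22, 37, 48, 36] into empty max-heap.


Insert 3: [3]
Insert 35: [35, 3]
Insert 27: [35, 3, 27]
Insert 22: [35, 22, 27, 3]
Insert 37: [37, 35, 27, 3, 22]
Insert 48: [48, 35, 37, 3, 22, 27]
Insert 36: [48, 35, 37, 3, 22, 27, 36]

Final heap: [48, 35, 37, 3, 22, 27, 36]


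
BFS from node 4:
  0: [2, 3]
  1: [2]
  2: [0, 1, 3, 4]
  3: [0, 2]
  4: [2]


Visit 4, enqueue [2]
Visit 2, enqueue [0, 1, 3]
Visit 0, enqueue []
Visit 1, enqueue []
Visit 3, enqueue []

BFS order: [4, 2, 0, 1, 3]


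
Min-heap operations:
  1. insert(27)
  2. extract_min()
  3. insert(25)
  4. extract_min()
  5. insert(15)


insert(27) -> [27]
extract_min()->27, []
insert(25) -> [25]
extract_min()->25, []
insert(15) -> [15]

Final heap: [15]


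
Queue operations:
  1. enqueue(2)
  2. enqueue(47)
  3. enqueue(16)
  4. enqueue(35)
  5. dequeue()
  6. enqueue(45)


enqueue(2) -> [2]
enqueue(47) -> [2, 47]
enqueue(16) -> [2, 47, 16]
enqueue(35) -> [2, 47, 16, 35]
dequeue()->2, [47, 16, 35]
enqueue(45) -> [47, 16, 35, 45]

Final queue: [47, 16, 35, 45]


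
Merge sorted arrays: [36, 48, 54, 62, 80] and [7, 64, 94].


Take 7 from B
Take 36 from A
Take 48 from A
Take 54 from A
Take 62 from A
Take 64 from B
Take 80 from A

Merged: [7, 36, 48, 54, 62, 64, 80, 94]


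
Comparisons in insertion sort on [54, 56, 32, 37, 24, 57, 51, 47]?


Algorithm: insertion sort
Input: [54, 56, 32, 37, 24, 57, 51, 47]
Sorted: [24, 32, 37, 47, 51, 54, 56, 57]

20


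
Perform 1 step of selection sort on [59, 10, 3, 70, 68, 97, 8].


Initial: [59, 10, 3, 70, 68, 97, 8]
Step 1: min=3 at 2
  Swap: [3, 10, 59, 70, 68, 97, 8]

After 1 step: [3, 10, 59, 70, 68, 97, 8]


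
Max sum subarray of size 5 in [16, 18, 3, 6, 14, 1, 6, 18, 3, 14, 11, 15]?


[0:5]: 57
[1:6]: 42
[2:7]: 30
[3:8]: 45
[4:9]: 42
[5:10]: 42
[6:11]: 52
[7:12]: 61

Max: 61 at [7:12]


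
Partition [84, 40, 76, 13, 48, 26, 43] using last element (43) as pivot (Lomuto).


Pivot: 43
  40 <= 43: swap -> [40, 84, 76, 13, 48, 26, 43]
  13 <= 43: swap -> [40, 13, 76, 84, 48, 26, 43]
  26 <= 43: swap -> [40, 13, 26, 84, 48, 76, 43]
Place pivot at 3: [40, 13, 26, 43, 48, 76, 84]

Partitioned: [40, 13, 26, 43, 48, 76, 84]
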